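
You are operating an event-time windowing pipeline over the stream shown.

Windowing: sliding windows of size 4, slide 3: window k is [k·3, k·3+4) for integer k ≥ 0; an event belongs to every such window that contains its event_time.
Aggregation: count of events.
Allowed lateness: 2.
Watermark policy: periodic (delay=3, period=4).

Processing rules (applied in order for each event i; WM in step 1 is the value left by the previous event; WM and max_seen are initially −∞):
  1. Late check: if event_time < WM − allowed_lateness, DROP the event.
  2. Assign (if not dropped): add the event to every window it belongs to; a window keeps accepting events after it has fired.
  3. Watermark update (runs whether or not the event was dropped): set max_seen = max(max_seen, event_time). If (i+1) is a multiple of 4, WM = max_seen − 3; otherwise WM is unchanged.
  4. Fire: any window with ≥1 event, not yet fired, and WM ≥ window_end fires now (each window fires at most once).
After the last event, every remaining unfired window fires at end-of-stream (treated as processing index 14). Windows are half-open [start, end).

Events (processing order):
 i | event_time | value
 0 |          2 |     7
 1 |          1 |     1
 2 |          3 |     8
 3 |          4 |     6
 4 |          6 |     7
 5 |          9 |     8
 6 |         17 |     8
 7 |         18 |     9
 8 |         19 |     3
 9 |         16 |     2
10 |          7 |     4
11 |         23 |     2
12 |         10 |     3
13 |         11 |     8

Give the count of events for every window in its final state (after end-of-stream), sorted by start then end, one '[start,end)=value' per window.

[0,4)=3 [3,7)=3 [6,10)=2 [9,13)=1 [15,19)=3 [18,22)=2 [21,25)=1

i=0 t=2 v=7: → [0,4); WM=−∞
i=1 t=1 v=1: → [0,4); WM=−∞
i=2 t=3 v=8: → [3,7),[0,4); WM=−∞
i=3 t=4 v=6: → [3,7); WM=1
i=4 t=6 v=7: → [6,10),[3,7); WM=1
i=5 t=9 v=8: → [9,13),[6,10); WM=1
i=6 t=17 v=8: → [15,19); WM=1
i=7 t=18 v=9: → [18,22),[15,19); WM=15; [0,4) fires=3 [3,7) fires=3 [6,10) fires=2 [9,13) fires=1
i=8 t=19 v=3: → [18,22); WM=15
i=9 t=16 v=2: → [15,19); WM=15
i=10 t=7 v=4: DROP (t<15-2); WM=15
i=11 t=23 v=2: → [21,25); WM=20; [15,19) fires=3
i=12 t=10 v=3: DROP (t<20-2); WM=20
i=13 t=11 v=8: DROP (t<20-2); WM=20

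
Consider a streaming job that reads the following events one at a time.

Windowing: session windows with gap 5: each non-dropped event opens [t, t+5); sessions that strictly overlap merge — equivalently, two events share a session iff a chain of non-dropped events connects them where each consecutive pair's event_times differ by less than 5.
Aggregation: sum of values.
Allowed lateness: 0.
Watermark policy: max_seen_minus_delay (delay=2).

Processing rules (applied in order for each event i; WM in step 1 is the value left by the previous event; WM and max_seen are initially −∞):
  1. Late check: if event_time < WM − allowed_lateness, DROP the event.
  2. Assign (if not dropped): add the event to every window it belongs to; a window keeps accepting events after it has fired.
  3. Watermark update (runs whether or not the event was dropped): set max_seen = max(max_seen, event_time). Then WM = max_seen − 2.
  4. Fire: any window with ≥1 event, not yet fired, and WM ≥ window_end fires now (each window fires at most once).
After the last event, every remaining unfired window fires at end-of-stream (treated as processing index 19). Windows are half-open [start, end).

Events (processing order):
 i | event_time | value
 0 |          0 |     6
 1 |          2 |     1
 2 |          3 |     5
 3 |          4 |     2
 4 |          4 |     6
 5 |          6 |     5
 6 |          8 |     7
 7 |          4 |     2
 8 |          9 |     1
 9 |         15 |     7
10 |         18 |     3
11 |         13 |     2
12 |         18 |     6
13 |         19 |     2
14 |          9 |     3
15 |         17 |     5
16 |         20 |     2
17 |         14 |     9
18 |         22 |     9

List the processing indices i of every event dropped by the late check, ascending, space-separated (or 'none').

i=0 t=0 v=6: → [0,5); WM=-2
i=1 t=2 v=1: → [0,7); WM=0
i=2 t=3 v=5: → [0,8); WM=1
i=3 t=4 v=2: → [0,9); WM=2
i=4 t=4 v=6: → [0,9); WM=2
i=5 t=6 v=5: → [0,11); WM=4
i=6 t=8 v=7: → [0,13); WM=6
i=7 t=4 v=2: DROP (t<6-0); WM=6
i=8 t=9 v=1: → [0,14); WM=7
i=9 t=15 v=7: → [15,20); WM=13
i=10 t=18 v=3: → [15,23); WM=16
i=11 t=13 v=2: DROP (t<16-0); WM=16
i=12 t=18 v=6: → [15,23); WM=16
i=13 t=19 v=2: → [15,24); WM=17
i=14 t=9 v=3: DROP (t<17-0); WM=17
i=15 t=17 v=5: → [15,24); WM=17
i=16 t=20 v=2: → [15,25); WM=18
i=17 t=14 v=9: DROP (t<18-0); WM=18
i=18 t=22 v=9: → [15,27); WM=20

7 11 14 17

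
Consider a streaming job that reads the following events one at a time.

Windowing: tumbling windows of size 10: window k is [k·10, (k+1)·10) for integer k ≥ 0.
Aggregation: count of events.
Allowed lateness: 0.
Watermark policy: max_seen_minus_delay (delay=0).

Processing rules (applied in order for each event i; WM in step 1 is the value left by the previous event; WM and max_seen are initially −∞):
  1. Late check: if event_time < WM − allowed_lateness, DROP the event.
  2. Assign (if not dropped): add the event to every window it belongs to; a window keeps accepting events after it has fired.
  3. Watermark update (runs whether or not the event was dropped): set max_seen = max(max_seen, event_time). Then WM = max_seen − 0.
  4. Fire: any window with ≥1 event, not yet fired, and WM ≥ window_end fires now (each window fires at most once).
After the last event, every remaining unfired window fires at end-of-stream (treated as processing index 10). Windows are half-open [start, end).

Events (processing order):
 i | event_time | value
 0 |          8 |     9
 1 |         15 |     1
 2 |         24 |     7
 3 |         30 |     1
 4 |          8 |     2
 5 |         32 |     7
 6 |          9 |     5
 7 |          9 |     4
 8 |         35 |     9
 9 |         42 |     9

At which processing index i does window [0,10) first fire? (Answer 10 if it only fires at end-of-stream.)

1

i=0 t=8 v=9: → [0,10); WM=8
i=1 t=15 v=1: → [10,20); WM=15; [0,10) fires=1
i=2 t=24 v=7: → [20,30); WM=24; [10,20) fires=1
i=3 t=30 v=1: → [30,40); WM=30; [20,30) fires=1
i=4 t=8 v=2: DROP (t<30-0); WM=30
i=5 t=32 v=7: → [30,40); WM=32
i=6 t=9 v=5: DROP (t<32-0); WM=32
i=7 t=9 v=4: DROP (t<32-0); WM=32
i=8 t=35 v=9: → [30,40); WM=35
i=9 t=42 v=9: → [40,50); WM=42; [30,40) fires=3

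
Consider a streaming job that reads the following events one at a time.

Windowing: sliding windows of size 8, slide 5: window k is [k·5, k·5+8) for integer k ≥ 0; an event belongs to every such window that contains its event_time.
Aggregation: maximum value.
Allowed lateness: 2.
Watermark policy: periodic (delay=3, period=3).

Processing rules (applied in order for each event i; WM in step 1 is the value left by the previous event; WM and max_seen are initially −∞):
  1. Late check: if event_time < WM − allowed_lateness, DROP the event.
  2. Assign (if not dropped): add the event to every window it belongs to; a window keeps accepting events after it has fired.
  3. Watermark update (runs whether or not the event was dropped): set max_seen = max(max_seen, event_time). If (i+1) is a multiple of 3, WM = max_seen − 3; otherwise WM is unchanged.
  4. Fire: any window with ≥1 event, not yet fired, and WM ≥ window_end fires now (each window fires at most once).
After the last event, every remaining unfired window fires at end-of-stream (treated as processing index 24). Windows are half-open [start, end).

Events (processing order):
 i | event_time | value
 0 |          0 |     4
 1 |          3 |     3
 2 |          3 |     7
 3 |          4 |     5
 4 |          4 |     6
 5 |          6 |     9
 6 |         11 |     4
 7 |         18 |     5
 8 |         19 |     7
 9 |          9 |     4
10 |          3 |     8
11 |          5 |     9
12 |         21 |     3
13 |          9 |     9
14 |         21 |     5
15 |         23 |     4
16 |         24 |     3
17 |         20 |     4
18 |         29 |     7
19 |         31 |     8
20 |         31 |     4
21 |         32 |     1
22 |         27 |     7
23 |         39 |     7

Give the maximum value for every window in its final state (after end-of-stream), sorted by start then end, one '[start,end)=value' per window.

i=0 t=0 v=4: → [0,8); WM=−∞
i=1 t=3 v=3: → [0,8); WM=−∞
i=2 t=3 v=7: → [0,8); WM=0
i=3 t=4 v=5: → [0,8); WM=0
i=4 t=4 v=6: → [0,8); WM=0
i=5 t=6 v=9: → [5,13),[0,8); WM=3
i=6 t=11 v=4: → [10,18),[5,13); WM=3
i=7 t=18 v=5: → [15,23); WM=3
i=8 t=19 v=7: → [15,23); WM=16; [0,8) fires=9 [5,13) fires=9
i=9 t=9 v=4: DROP (t<16-2); WM=16
i=10 t=3 v=8: DROP (t<16-2); WM=16
i=11 t=5 v=9: DROP (t<16-2); WM=16
i=12 t=21 v=3: → [20,28),[15,23); WM=16
i=13 t=9 v=9: DROP (t<16-2); WM=16
i=14 t=21 v=5: → [20,28),[15,23); WM=18; [10,18) fires=4
i=15 t=23 v=4: → [20,28); WM=18
i=16 t=24 v=3: → [20,28); WM=18
i=17 t=20 v=4: → [20,28),[15,23); WM=21
i=18 t=29 v=7: → [25,33); WM=21
i=19 t=31 v=8: → [30,38),[25,33); WM=21
i=20 t=31 v=4: → [30,38),[25,33); WM=28; [15,23) fires=7 [20,28) fires=5
i=21 t=32 v=1: → [30,38),[25,33); WM=28
i=22 t=27 v=7: → [25,33),[20,28); WM=28
i=23 t=39 v=7: → [35,43); WM=36; [25,33) fires=8

[0,8)=9 [5,13)=9 [10,18)=4 [15,23)=7 [20,28)=7 [25,33)=8 [30,38)=8 [35,43)=7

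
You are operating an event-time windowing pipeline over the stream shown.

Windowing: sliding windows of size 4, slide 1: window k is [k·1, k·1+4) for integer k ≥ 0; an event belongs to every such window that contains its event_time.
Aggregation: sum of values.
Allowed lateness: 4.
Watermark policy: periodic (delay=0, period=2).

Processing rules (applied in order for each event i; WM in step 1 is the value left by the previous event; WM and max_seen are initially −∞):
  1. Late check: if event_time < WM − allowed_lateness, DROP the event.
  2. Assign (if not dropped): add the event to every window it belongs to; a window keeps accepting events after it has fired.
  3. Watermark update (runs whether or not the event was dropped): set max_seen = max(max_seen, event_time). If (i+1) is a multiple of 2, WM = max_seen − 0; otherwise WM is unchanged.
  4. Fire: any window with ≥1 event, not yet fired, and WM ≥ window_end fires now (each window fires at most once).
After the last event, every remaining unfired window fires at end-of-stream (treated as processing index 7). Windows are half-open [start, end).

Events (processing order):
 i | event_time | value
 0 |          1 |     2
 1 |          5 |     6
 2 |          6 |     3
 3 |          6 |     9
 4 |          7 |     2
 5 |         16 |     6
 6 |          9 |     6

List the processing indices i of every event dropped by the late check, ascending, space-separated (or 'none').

6

i=0 t=1 v=2: → [1,5),[0,4); WM=−∞
i=1 t=5 v=6: → [5,9),[4,8),[3,7),[2,6); WM=5; [0,4) fires=2 [1,5) fires=2
i=2 t=6 v=3: → [6,10),[5,9),[4,8),[3,7); WM=5
i=3 t=6 v=9: → [6,10),[5,9),[4,8),[3,7); WM=6; [2,6) fires=6
i=4 t=7 v=2: → [7,11),[6,10),[5,9),[4,8); WM=6
i=5 t=16 v=6: → [16,20),[15,19),[14,18),[13,17); WM=16; [3,7) fires=18 [4,8) fires=20 [5,9) fires=20 [6,10) fires=14 [7,11) fires=2
i=6 t=9 v=6: DROP (t<16-4); WM=16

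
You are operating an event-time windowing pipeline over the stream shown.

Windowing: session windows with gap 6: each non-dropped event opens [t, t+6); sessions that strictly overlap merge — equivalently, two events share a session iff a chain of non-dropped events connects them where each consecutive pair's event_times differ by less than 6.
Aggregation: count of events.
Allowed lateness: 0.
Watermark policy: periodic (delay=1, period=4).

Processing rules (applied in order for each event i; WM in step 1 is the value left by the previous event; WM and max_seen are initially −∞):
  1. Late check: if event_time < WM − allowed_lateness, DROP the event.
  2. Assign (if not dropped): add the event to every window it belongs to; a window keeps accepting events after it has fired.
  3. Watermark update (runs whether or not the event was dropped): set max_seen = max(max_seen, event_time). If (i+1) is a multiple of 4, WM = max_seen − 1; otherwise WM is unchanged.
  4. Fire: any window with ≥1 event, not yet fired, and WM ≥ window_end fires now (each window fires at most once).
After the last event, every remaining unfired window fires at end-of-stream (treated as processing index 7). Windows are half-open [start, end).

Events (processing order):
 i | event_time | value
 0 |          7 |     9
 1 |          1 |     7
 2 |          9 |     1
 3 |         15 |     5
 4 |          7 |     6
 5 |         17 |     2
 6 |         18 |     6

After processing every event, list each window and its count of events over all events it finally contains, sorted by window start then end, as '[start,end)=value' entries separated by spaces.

i=0 t=7 v=9: → [7,13); WM=−∞
i=1 t=1 v=7: → [1,7); WM=−∞
i=2 t=9 v=1: → [7,15); WM=−∞
i=3 t=15 v=5: → [15,21); WM=14
i=4 t=7 v=6: DROP (t<14-0); WM=14
i=5 t=17 v=2: → [15,23); WM=14
i=6 t=18 v=6: → [15,24); WM=14

[1,7)=1 [7,15)=2 [15,24)=3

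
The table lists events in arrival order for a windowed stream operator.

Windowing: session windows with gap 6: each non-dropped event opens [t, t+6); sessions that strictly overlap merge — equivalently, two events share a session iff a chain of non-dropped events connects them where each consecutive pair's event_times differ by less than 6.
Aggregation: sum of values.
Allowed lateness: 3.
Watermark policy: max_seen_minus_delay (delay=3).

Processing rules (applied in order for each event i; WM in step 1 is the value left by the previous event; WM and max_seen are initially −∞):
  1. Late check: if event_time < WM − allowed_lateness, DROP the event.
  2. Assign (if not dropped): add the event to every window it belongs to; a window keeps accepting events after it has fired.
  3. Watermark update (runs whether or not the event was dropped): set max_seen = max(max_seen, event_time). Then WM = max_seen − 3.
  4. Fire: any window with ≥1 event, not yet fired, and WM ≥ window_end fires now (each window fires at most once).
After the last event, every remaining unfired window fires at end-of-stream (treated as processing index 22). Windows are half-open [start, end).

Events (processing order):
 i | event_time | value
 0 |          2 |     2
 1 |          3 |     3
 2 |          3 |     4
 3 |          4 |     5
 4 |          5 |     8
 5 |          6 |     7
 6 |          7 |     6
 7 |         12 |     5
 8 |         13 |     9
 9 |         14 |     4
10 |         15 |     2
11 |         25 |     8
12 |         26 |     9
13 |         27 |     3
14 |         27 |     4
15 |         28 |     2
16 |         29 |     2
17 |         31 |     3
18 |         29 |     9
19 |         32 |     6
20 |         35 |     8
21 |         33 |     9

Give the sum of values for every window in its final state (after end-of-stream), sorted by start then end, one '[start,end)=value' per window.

i=0 t=2 v=2: → [2,8); WM=-1
i=1 t=3 v=3: → [2,9); WM=0
i=2 t=3 v=4: → [2,9); WM=0
i=3 t=4 v=5: → [2,10); WM=1
i=4 t=5 v=8: → [2,11); WM=2
i=5 t=6 v=7: → [2,12); WM=3
i=6 t=7 v=6: → [2,13); WM=4
i=7 t=12 v=5: → [2,18); WM=9
i=8 t=13 v=9: → [2,19); WM=10
i=9 t=14 v=4: → [2,20); WM=11
i=10 t=15 v=2: → [2,21); WM=12
i=11 t=25 v=8: → [25,31); WM=22
i=12 t=26 v=9: → [25,32); WM=23
i=13 t=27 v=3: → [25,33); WM=24
i=14 t=27 v=4: → [25,33); WM=24
i=15 t=28 v=2: → [25,34); WM=25
i=16 t=29 v=2: → [25,35); WM=26
i=17 t=31 v=3: → [25,37); WM=28
i=18 t=29 v=9: → [25,37); WM=28
i=19 t=32 v=6: → [25,38); WM=29
i=20 t=35 v=8: → [25,41); WM=32
i=21 t=33 v=9: → [25,41); WM=32

[2,21)=55 [25,41)=63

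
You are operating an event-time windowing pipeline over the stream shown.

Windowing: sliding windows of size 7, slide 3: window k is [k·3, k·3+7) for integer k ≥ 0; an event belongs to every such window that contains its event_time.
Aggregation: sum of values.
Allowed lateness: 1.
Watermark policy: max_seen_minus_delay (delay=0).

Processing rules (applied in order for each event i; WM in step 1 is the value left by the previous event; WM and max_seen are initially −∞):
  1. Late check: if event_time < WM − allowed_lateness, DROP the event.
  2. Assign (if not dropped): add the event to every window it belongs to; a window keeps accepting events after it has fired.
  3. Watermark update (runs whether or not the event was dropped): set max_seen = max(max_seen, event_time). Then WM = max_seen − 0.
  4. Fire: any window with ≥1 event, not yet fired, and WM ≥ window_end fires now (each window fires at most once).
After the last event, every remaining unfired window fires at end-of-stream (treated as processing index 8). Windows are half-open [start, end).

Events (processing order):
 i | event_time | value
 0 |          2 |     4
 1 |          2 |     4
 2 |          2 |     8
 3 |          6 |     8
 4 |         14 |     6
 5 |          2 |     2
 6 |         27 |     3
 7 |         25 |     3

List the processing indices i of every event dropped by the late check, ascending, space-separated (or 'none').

5 7

i=0 t=2 v=4: → [0,7); WM=2
i=1 t=2 v=4: → [0,7); WM=2
i=2 t=2 v=8: → [0,7); WM=2
i=3 t=6 v=8: → [6,13),[3,10),[0,7); WM=6
i=4 t=14 v=6: → [12,19),[9,16); WM=14; [0,7) fires=24 [3,10) fires=8 [6,13) fires=8
i=5 t=2 v=2: DROP (t<14-1); WM=14
i=6 t=27 v=3: → [27,34),[24,31),[21,28); WM=27; [9,16) fires=6 [12,19) fires=6
i=7 t=25 v=3: DROP (t<27-1); WM=27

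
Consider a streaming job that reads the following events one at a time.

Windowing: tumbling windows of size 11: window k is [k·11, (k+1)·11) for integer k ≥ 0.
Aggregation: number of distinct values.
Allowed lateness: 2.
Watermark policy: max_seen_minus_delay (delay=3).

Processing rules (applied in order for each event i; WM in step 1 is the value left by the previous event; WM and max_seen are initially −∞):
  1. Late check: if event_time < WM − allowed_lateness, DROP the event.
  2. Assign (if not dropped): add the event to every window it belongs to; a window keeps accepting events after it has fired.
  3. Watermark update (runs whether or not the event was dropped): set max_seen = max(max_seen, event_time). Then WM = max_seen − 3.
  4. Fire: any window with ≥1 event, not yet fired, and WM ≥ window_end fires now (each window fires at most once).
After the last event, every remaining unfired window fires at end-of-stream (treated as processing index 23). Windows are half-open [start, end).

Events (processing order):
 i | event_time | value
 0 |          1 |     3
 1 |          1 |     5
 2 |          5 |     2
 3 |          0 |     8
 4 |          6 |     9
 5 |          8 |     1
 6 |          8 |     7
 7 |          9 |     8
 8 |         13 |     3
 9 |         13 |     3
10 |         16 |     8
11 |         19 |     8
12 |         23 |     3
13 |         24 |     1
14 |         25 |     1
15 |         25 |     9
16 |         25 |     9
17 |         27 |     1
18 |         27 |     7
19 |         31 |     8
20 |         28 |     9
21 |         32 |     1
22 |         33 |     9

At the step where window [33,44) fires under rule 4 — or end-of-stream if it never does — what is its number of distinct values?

i=0 t=1 v=3: → [0,11); WM=-2
i=1 t=1 v=5: → [0,11); WM=-2
i=2 t=5 v=2: → [0,11); WM=2
i=3 t=0 v=8: → [0,11); WM=2
i=4 t=6 v=9: → [0,11); WM=3
i=5 t=8 v=1: → [0,11); WM=5
i=6 t=8 v=7: → [0,11); WM=5
i=7 t=9 v=8: → [0,11); WM=6
i=8 t=13 v=3: → [11,22); WM=10
i=9 t=13 v=3: → [11,22); WM=10
i=10 t=16 v=8: → [11,22); WM=13; [0,11) fires=7
i=11 t=19 v=8: → [11,22); WM=16
i=12 t=23 v=3: → [22,33); WM=20
i=13 t=24 v=1: → [22,33); WM=21
i=14 t=25 v=1: → [22,33); WM=22; [11,22) fires=2
i=15 t=25 v=9: → [22,33); WM=22
i=16 t=25 v=9: → [22,33); WM=22
i=17 t=27 v=1: → [22,33); WM=24
i=18 t=27 v=7: → [22,33); WM=24
i=19 t=31 v=8: → [22,33); WM=28
i=20 t=28 v=9: → [22,33); WM=28
i=21 t=32 v=1: → [22,33); WM=29
i=22 t=33 v=9: → [33,44); WM=30

1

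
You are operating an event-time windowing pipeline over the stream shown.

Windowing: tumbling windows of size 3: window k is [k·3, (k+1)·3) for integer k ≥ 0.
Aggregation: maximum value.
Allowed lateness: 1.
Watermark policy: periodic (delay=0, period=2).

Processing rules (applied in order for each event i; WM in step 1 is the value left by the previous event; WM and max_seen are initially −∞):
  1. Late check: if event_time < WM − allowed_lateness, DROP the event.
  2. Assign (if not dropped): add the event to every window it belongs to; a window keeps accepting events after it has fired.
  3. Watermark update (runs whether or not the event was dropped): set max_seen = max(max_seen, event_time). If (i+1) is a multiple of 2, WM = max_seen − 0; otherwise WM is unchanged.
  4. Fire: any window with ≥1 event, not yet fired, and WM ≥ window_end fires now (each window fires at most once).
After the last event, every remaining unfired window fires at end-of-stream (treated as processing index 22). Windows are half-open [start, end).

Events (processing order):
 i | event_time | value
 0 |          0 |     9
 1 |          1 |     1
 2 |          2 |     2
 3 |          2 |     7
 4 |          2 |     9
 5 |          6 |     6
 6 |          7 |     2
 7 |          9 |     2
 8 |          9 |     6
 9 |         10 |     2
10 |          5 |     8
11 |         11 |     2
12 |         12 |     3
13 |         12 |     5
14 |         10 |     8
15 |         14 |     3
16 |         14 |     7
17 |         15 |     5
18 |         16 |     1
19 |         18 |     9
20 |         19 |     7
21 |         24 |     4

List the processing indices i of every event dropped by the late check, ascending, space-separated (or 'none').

i=0 t=0 v=9: → [0,3); WM=−∞
i=1 t=1 v=1: → [0,3); WM=1
i=2 t=2 v=2: → [0,3); WM=1
i=3 t=2 v=7: → [0,3); WM=2
i=4 t=2 v=9: → [0,3); WM=2
i=5 t=6 v=6: → [6,9); WM=6; [0,3) fires=9
i=6 t=7 v=2: → [6,9); WM=6
i=7 t=9 v=2: → [9,12); WM=9; [6,9) fires=6
i=8 t=9 v=6: → [9,12); WM=9
i=9 t=10 v=2: → [9,12); WM=10
i=10 t=5 v=8: DROP (t<10-1); WM=10
i=11 t=11 v=2: → [9,12); WM=11
i=12 t=12 v=3: → [12,15); WM=11
i=13 t=12 v=5: → [12,15); WM=12; [9,12) fires=6
i=14 t=10 v=8: DROP (t<12-1); WM=12
i=15 t=14 v=3: → [12,15); WM=14
i=16 t=14 v=7: → [12,15); WM=14
i=17 t=15 v=5: → [15,18); WM=15; [12,15) fires=7
i=18 t=16 v=1: → [15,18); WM=15
i=19 t=18 v=9: → [18,21); WM=18; [15,18) fires=5
i=20 t=19 v=7: → [18,21); WM=18
i=21 t=24 v=4: → [24,27); WM=24; [18,21) fires=9

10 14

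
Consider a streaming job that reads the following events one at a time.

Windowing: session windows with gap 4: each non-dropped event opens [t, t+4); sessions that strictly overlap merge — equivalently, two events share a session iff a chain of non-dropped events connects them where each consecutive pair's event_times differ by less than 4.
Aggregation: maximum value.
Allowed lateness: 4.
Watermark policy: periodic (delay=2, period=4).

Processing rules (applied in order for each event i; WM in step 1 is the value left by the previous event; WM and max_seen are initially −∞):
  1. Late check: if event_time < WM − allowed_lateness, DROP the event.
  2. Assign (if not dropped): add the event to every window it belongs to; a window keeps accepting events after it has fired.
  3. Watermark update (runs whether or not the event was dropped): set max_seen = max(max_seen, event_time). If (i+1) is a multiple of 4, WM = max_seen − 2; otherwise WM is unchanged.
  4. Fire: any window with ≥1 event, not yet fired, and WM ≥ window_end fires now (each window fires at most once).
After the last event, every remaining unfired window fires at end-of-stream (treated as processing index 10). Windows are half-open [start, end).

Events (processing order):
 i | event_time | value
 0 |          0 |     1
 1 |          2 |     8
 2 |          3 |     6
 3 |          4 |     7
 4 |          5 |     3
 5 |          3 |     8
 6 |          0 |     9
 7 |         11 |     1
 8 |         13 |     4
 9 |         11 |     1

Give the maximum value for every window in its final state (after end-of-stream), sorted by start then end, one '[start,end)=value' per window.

[0,9)=9 [11,17)=4

i=0 t=0 v=1: → [0,4); WM=−∞
i=1 t=2 v=8: → [0,6); WM=−∞
i=2 t=3 v=6: → [0,7); WM=−∞
i=3 t=4 v=7: → [0,8); WM=2
i=4 t=5 v=3: → [0,9); WM=2
i=5 t=3 v=8: → [0,9); WM=2
i=6 t=0 v=9: → [0,9); WM=2
i=7 t=11 v=1: → [11,15); WM=9
i=8 t=13 v=4: → [11,17); WM=9
i=9 t=11 v=1: → [11,17); WM=9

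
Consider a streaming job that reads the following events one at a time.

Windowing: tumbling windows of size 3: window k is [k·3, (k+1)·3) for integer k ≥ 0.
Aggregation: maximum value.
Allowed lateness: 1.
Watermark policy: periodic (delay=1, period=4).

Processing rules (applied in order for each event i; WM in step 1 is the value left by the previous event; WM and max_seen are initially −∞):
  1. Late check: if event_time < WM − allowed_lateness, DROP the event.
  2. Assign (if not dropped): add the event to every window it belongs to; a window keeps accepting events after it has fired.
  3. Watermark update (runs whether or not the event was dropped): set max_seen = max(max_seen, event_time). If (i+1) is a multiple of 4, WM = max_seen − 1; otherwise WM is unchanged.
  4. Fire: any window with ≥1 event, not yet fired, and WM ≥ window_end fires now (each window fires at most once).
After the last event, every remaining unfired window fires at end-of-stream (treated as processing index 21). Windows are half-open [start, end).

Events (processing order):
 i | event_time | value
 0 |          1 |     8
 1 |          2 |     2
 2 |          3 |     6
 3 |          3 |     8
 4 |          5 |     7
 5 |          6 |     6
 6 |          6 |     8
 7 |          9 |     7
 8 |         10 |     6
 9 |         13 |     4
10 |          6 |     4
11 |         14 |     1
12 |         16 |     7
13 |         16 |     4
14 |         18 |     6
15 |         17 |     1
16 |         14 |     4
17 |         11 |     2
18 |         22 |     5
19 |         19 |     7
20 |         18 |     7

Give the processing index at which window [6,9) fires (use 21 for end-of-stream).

11

i=0 t=1 v=8: → [0,3); WM=−∞
i=1 t=2 v=2: → [0,3); WM=−∞
i=2 t=3 v=6: → [3,6); WM=−∞
i=3 t=3 v=8: → [3,6); WM=2
i=4 t=5 v=7: → [3,6); WM=2
i=5 t=6 v=6: → [6,9); WM=2
i=6 t=6 v=8: → [6,9); WM=2
i=7 t=9 v=7: → [9,12); WM=8; [0,3) fires=8 [3,6) fires=8
i=8 t=10 v=6: → [9,12); WM=8
i=9 t=13 v=4: → [12,15); WM=8
i=10 t=6 v=4: DROP (t<8-1); WM=8
i=11 t=14 v=1: → [12,15); WM=13; [6,9) fires=8 [9,12) fires=7
i=12 t=16 v=7: → [15,18); WM=13
i=13 t=16 v=4: → [15,18); WM=13
i=14 t=18 v=6: → [18,21); WM=13
i=15 t=17 v=1: → [15,18); WM=17; [12,15) fires=4
i=16 t=14 v=4: DROP (t<17-1); WM=17
i=17 t=11 v=2: DROP (t<17-1); WM=17
i=18 t=22 v=5: → [21,24); WM=17
i=19 t=19 v=7: → [18,21); WM=21; [15,18) fires=7 [18,21) fires=7
i=20 t=18 v=7: DROP (t<21-1); WM=21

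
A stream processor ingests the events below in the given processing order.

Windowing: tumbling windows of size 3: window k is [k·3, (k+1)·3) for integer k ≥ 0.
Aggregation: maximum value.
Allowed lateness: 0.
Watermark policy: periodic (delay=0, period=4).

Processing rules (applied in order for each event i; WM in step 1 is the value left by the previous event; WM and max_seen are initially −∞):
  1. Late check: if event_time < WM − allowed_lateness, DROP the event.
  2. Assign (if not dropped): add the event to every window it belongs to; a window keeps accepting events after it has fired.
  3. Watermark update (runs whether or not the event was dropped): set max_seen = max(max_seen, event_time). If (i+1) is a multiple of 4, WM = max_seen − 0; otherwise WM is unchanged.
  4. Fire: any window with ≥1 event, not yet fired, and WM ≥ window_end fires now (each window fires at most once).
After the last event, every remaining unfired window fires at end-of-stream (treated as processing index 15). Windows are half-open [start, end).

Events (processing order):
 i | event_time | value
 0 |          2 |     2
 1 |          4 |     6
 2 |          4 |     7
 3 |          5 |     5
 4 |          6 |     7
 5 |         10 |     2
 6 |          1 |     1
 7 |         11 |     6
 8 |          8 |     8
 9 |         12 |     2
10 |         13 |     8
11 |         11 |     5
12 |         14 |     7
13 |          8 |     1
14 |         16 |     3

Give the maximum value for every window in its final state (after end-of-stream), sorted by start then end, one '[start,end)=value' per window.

i=0 t=2 v=2: → [0,3); WM=−∞
i=1 t=4 v=6: → [3,6); WM=−∞
i=2 t=4 v=7: → [3,6); WM=−∞
i=3 t=5 v=5: → [3,6); WM=5; [0,3) fires=2
i=4 t=6 v=7: → [6,9); WM=5
i=5 t=10 v=2: → [9,12); WM=5
i=6 t=1 v=1: DROP (t<5-0); WM=5
i=7 t=11 v=6: → [9,12); WM=11; [3,6) fires=7 [6,9) fires=7
i=8 t=8 v=8: DROP (t<11-0); WM=11
i=9 t=12 v=2: → [12,15); WM=11
i=10 t=13 v=8: → [12,15); WM=11
i=11 t=11 v=5: → [9,12); WM=13; [9,12) fires=6
i=12 t=14 v=7: → [12,15); WM=13
i=13 t=8 v=1: DROP (t<13-0); WM=13
i=14 t=16 v=3: → [15,18); WM=13

[0,3)=2 [3,6)=7 [6,9)=7 [9,12)=6 [12,15)=8 [15,18)=3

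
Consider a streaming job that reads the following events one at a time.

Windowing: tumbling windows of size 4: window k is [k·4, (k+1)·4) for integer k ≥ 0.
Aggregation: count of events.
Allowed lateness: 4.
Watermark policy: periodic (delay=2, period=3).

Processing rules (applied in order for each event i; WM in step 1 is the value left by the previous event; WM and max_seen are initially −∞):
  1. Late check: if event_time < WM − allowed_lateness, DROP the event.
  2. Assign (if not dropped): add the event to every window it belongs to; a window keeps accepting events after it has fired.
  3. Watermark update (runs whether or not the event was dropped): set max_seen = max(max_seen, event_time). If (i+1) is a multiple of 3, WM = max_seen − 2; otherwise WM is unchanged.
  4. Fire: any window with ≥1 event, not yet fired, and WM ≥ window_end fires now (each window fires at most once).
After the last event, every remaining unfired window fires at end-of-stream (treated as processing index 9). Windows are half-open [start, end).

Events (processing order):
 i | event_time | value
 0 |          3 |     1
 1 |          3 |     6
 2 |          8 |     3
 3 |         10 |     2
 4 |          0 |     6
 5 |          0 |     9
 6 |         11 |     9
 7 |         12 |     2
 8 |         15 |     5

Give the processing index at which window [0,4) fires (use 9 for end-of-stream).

i=0 t=3 v=1: → [0,4); WM=−∞
i=1 t=3 v=6: → [0,4); WM=−∞
i=2 t=8 v=3: → [8,12); WM=6; [0,4) fires=2
i=3 t=10 v=2: → [8,12); WM=6
i=4 t=0 v=6: DROP (t<6-4); WM=6
i=5 t=0 v=9: DROP (t<6-4); WM=8
i=6 t=11 v=9: → [8,12); WM=8
i=7 t=12 v=2: → [12,16); WM=8
i=8 t=15 v=5: → [12,16); WM=13; [8,12) fires=3

2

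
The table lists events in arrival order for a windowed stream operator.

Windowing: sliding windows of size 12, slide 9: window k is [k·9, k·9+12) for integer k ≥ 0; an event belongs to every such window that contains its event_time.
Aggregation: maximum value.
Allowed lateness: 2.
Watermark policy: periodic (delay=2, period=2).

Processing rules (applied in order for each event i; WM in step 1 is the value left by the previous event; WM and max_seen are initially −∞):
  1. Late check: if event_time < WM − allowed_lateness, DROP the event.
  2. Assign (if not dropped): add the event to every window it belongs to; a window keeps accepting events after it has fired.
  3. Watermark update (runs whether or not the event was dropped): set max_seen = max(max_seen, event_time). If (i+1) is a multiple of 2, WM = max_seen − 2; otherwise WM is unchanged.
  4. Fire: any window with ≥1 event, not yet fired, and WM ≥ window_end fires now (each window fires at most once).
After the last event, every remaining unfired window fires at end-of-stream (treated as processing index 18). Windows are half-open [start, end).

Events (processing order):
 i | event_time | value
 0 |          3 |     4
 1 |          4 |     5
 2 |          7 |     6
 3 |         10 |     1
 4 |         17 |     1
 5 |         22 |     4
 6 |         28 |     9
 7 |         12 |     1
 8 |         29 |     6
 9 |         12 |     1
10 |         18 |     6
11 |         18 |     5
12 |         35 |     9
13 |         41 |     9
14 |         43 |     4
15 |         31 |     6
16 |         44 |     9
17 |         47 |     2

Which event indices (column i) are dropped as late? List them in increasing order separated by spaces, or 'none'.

7 9 10 11 15

i=0 t=3 v=4: → [0,12); WM=−∞
i=1 t=4 v=5: → [0,12); WM=2
i=2 t=7 v=6: → [0,12); WM=2
i=3 t=10 v=1: → [9,21),[0,12); WM=8
i=4 t=17 v=1: → [9,21); WM=8
i=5 t=22 v=4: → [18,30); WM=20; [0,12) fires=6
i=6 t=28 v=9: → [27,39),[18,30); WM=20
i=7 t=12 v=1: DROP (t<20-2); WM=26; [9,21) fires=1
i=8 t=29 v=6: → [27,39),[18,30); WM=26
i=9 t=12 v=1: DROP (t<26-2); WM=27
i=10 t=18 v=6: DROP (t<27-2); WM=27
i=11 t=18 v=5: DROP (t<27-2); WM=27
i=12 t=35 v=9: → [27,39); WM=27
i=13 t=41 v=9: → [36,48); WM=39; [18,30) fires=9 [27,39) fires=9
i=14 t=43 v=4: → [36,48); WM=39
i=15 t=31 v=6: DROP (t<39-2); WM=41
i=16 t=44 v=9: → [36,48); WM=41
i=17 t=47 v=2: → [45,57),[36,48); WM=45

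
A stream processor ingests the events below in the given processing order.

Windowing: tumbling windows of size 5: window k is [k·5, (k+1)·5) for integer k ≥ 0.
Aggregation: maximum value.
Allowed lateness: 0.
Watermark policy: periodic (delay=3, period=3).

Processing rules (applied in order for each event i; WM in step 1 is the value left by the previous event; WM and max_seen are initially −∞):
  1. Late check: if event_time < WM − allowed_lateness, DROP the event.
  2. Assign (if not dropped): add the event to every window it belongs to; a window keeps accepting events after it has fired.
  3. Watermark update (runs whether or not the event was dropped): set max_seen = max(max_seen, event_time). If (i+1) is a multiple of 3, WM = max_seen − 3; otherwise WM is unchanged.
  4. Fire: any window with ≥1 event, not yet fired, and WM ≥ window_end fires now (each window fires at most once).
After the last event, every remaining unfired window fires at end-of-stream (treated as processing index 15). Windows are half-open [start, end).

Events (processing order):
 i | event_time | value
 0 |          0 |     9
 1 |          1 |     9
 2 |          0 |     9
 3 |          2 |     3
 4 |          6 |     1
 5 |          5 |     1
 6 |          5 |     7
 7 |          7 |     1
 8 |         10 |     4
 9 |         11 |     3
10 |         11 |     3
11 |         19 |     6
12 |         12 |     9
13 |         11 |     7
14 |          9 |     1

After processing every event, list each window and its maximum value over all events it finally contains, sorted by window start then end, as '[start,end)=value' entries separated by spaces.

[0,5)=9 [5,10)=7 [10,15)=4 [15,20)=6

i=0 t=0 v=9: → [0,5); WM=−∞
i=1 t=1 v=9: → [0,5); WM=−∞
i=2 t=0 v=9: → [0,5); WM=-2
i=3 t=2 v=3: → [0,5); WM=-2
i=4 t=6 v=1: → [5,10); WM=-2
i=5 t=5 v=1: → [5,10); WM=3
i=6 t=5 v=7: → [5,10); WM=3
i=7 t=7 v=1: → [5,10); WM=3
i=8 t=10 v=4: → [10,15); WM=7; [0,5) fires=9
i=9 t=11 v=3: → [10,15); WM=7
i=10 t=11 v=3: → [10,15); WM=7
i=11 t=19 v=6: → [15,20); WM=16; [5,10) fires=7 [10,15) fires=4
i=12 t=12 v=9: DROP (t<16-0); WM=16
i=13 t=11 v=7: DROP (t<16-0); WM=16
i=14 t=9 v=1: DROP (t<16-0); WM=16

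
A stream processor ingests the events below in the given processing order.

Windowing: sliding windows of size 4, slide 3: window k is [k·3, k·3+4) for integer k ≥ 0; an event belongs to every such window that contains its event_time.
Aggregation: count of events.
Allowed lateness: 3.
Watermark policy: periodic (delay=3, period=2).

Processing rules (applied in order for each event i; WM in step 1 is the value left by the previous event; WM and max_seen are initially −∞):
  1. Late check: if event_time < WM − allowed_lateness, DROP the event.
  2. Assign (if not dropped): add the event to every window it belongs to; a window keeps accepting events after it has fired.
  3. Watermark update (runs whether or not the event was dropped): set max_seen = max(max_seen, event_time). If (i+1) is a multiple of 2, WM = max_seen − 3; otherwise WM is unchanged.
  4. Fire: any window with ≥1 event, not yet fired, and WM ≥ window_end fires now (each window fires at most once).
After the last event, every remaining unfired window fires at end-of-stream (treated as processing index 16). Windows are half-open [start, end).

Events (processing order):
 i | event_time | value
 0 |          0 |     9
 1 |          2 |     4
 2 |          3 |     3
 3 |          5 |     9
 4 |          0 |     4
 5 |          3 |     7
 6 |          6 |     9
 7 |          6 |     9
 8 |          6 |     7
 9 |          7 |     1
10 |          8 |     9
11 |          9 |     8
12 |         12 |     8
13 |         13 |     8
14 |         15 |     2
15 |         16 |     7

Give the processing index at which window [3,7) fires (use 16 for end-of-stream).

13

i=0 t=0 v=9: → [0,4); WM=−∞
i=1 t=2 v=4: → [0,4); WM=-1
i=2 t=3 v=3: → [3,7),[0,4); WM=-1
i=3 t=5 v=9: → [3,7); WM=2
i=4 t=0 v=4: → [0,4); WM=2
i=5 t=3 v=7: → [3,7),[0,4); WM=2
i=6 t=6 v=9: → [6,10),[3,7); WM=2
i=7 t=6 v=9: → [6,10),[3,7); WM=3
i=8 t=6 v=7: → [6,10),[3,7); WM=3
i=9 t=7 v=1: → [6,10); WM=4; [0,4) fires=5
i=10 t=8 v=9: → [6,10); WM=4
i=11 t=9 v=8: → [9,13),[6,10); WM=6
i=12 t=12 v=8: → [12,16),[9,13); WM=6
i=13 t=13 v=8: → [12,16); WM=10; [3,7) fires=6 [6,10) fires=6
i=14 t=15 v=2: → [15,19),[12,16); WM=10
i=15 t=16 v=7: → [15,19); WM=13; [9,13) fires=2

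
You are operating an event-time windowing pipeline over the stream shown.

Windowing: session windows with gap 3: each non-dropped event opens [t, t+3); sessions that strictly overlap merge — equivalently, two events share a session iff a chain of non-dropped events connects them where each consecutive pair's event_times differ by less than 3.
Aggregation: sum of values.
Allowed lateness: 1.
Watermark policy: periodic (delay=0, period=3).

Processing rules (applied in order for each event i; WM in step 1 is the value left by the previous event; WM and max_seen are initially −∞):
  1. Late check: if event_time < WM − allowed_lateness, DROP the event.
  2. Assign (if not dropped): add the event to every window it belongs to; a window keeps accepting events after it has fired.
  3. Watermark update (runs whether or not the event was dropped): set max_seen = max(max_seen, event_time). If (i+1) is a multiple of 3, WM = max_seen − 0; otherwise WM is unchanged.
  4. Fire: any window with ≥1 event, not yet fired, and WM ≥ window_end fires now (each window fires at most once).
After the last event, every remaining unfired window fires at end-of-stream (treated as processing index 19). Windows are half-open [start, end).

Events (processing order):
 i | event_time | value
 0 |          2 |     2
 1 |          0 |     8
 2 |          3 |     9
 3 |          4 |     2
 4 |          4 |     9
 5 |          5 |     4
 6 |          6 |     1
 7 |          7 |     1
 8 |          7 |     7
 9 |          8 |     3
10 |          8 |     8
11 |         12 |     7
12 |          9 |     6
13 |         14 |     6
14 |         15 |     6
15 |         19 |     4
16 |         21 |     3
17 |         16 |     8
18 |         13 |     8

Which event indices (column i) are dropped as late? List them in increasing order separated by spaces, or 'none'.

12 18

i=0 t=2 v=2: → [2,5); WM=−∞
i=1 t=0 v=8: → [0,5); WM=−∞
i=2 t=3 v=9: → [0,6); WM=3
i=3 t=4 v=2: → [0,7); WM=3
i=4 t=4 v=9: → [0,7); WM=3
i=5 t=5 v=4: → [0,8); WM=5
i=6 t=6 v=1: → [0,9); WM=5
i=7 t=7 v=1: → [0,10); WM=5
i=8 t=7 v=7: → [0,10); WM=7
i=9 t=8 v=3: → [0,11); WM=7
i=10 t=8 v=8: → [0,11); WM=7
i=11 t=12 v=7: → [12,15); WM=12
i=12 t=9 v=6: DROP (t<12-1); WM=12
i=13 t=14 v=6: → [12,17); WM=12
i=14 t=15 v=6: → [12,18); WM=15
i=15 t=19 v=4: → [19,22); WM=15
i=16 t=21 v=3: → [19,24); WM=15
i=17 t=16 v=8: → [12,19); WM=21
i=18 t=13 v=8: DROP (t<21-1); WM=21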